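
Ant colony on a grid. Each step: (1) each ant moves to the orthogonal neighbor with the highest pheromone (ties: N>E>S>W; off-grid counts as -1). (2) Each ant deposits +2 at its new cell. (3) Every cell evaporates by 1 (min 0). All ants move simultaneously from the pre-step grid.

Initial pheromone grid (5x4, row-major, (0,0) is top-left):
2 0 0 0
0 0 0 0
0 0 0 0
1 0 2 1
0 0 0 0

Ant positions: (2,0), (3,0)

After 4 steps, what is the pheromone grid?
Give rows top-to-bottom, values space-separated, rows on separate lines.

After step 1: ants at (3,0),(2,0)
  1 0 0 0
  0 0 0 0
  1 0 0 0
  2 0 1 0
  0 0 0 0
After step 2: ants at (2,0),(3,0)
  0 0 0 0
  0 0 0 0
  2 0 0 0
  3 0 0 0
  0 0 0 0
After step 3: ants at (3,0),(2,0)
  0 0 0 0
  0 0 0 0
  3 0 0 0
  4 0 0 0
  0 0 0 0
After step 4: ants at (2,0),(3,0)
  0 0 0 0
  0 0 0 0
  4 0 0 0
  5 0 0 0
  0 0 0 0

0 0 0 0
0 0 0 0
4 0 0 0
5 0 0 0
0 0 0 0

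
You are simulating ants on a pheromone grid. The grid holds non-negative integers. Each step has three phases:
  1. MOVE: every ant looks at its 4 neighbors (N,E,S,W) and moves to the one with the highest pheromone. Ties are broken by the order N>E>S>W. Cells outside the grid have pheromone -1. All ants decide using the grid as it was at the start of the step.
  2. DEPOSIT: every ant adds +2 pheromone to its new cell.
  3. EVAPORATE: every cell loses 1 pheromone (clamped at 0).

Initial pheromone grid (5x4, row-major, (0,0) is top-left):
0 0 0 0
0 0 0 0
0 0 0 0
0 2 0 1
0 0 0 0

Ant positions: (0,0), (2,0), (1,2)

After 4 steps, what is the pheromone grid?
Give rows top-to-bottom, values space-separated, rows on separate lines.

After step 1: ants at (0,1),(1,0),(0,2)
  0 1 1 0
  1 0 0 0
  0 0 0 0
  0 1 0 0
  0 0 0 0
After step 2: ants at (0,2),(0,0),(0,1)
  1 2 2 0
  0 0 0 0
  0 0 0 0
  0 0 0 0
  0 0 0 0
After step 3: ants at (0,1),(0,1),(0,2)
  0 5 3 0
  0 0 0 0
  0 0 0 0
  0 0 0 0
  0 0 0 0
After step 4: ants at (0,2),(0,2),(0,1)
  0 6 6 0
  0 0 0 0
  0 0 0 0
  0 0 0 0
  0 0 0 0

0 6 6 0
0 0 0 0
0 0 0 0
0 0 0 0
0 0 0 0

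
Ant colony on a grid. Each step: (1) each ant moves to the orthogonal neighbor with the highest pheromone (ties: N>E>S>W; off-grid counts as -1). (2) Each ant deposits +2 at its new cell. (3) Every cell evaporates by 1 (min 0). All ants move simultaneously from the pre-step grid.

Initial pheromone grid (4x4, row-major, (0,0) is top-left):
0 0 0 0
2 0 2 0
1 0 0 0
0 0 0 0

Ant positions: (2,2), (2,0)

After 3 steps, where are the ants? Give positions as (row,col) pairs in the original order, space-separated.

Step 1: ant0:(2,2)->N->(1,2) | ant1:(2,0)->N->(1,0)
  grid max=3 at (1,0)
Step 2: ant0:(1,2)->N->(0,2) | ant1:(1,0)->N->(0,0)
  grid max=2 at (1,0)
Step 3: ant0:(0,2)->S->(1,2) | ant1:(0,0)->S->(1,0)
  grid max=3 at (1,0)

(1,2) (1,0)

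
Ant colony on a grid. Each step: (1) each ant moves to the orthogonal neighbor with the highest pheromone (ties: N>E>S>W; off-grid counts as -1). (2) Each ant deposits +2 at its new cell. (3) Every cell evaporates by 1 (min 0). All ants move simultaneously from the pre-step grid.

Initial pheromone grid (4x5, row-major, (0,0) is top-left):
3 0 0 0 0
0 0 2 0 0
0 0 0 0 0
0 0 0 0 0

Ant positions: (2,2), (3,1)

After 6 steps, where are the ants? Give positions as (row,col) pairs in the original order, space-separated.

Step 1: ant0:(2,2)->N->(1,2) | ant1:(3,1)->N->(2,1)
  grid max=3 at (1,2)
Step 2: ant0:(1,2)->N->(0,2) | ant1:(2,1)->N->(1,1)
  grid max=2 at (1,2)
Step 3: ant0:(0,2)->S->(1,2) | ant1:(1,1)->E->(1,2)
  grid max=5 at (1,2)
Step 4: ant0:(1,2)->N->(0,2) | ant1:(1,2)->N->(0,2)
  grid max=4 at (1,2)
Step 5: ant0:(0,2)->S->(1,2) | ant1:(0,2)->S->(1,2)
  grid max=7 at (1,2)
Step 6: ant0:(1,2)->N->(0,2) | ant1:(1,2)->N->(0,2)
  grid max=6 at (1,2)

(0,2) (0,2)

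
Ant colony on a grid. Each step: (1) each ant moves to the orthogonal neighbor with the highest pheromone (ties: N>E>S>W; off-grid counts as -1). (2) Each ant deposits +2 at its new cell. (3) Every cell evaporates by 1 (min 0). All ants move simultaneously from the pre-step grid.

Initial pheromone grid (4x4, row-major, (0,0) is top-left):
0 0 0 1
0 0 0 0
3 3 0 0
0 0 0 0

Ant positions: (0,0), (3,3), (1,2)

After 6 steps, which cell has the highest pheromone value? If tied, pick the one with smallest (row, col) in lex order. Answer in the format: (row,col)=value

Step 1: ant0:(0,0)->E->(0,1) | ant1:(3,3)->N->(2,3) | ant2:(1,2)->N->(0,2)
  grid max=2 at (2,0)
Step 2: ant0:(0,1)->E->(0,2) | ant1:(2,3)->N->(1,3) | ant2:(0,2)->W->(0,1)
  grid max=2 at (0,1)
Step 3: ant0:(0,2)->W->(0,1) | ant1:(1,3)->N->(0,3) | ant2:(0,1)->E->(0,2)
  grid max=3 at (0,1)
Step 4: ant0:(0,1)->E->(0,2) | ant1:(0,3)->W->(0,2) | ant2:(0,2)->W->(0,1)
  grid max=6 at (0,2)
Step 5: ant0:(0,2)->W->(0,1) | ant1:(0,2)->W->(0,1) | ant2:(0,1)->E->(0,2)
  grid max=7 at (0,1)
Step 6: ant0:(0,1)->E->(0,2) | ant1:(0,1)->E->(0,2) | ant2:(0,2)->W->(0,1)
  grid max=10 at (0,2)
Final grid:
  0 8 10 0
  0 0 0 0
  0 0 0 0
  0 0 0 0
Max pheromone 10 at (0,2)

Answer: (0,2)=10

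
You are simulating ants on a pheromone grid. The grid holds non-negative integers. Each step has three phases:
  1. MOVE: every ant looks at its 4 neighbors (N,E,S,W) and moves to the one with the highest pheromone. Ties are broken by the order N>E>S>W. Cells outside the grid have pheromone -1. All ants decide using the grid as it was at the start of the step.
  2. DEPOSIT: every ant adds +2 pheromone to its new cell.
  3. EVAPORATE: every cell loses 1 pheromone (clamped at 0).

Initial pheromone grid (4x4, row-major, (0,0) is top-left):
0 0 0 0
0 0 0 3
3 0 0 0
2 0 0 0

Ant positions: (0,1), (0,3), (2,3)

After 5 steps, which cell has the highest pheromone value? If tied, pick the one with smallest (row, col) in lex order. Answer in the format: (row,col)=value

Answer: (1,3)=14

Derivation:
Step 1: ant0:(0,1)->E->(0,2) | ant1:(0,3)->S->(1,3) | ant2:(2,3)->N->(1,3)
  grid max=6 at (1,3)
Step 2: ant0:(0,2)->E->(0,3) | ant1:(1,3)->N->(0,3) | ant2:(1,3)->N->(0,3)
  grid max=5 at (0,3)
Step 3: ant0:(0,3)->S->(1,3) | ant1:(0,3)->S->(1,3) | ant2:(0,3)->S->(1,3)
  grid max=10 at (1,3)
Step 4: ant0:(1,3)->N->(0,3) | ant1:(1,3)->N->(0,3) | ant2:(1,3)->N->(0,3)
  grid max=9 at (0,3)
Step 5: ant0:(0,3)->S->(1,3) | ant1:(0,3)->S->(1,3) | ant2:(0,3)->S->(1,3)
  grid max=14 at (1,3)
Final grid:
  0 0 0 8
  0 0 0 14
  0 0 0 0
  0 0 0 0
Max pheromone 14 at (1,3)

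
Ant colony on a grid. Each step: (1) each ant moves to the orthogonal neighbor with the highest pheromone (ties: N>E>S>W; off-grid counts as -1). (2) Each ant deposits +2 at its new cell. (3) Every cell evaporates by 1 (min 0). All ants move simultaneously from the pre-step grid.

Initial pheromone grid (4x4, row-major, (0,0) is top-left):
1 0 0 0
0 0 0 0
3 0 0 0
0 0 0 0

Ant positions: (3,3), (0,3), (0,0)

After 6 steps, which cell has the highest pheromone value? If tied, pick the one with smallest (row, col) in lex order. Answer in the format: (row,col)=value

Answer: (1,3)=10

Derivation:
Step 1: ant0:(3,3)->N->(2,3) | ant1:(0,3)->S->(1,3) | ant2:(0,0)->E->(0,1)
  grid max=2 at (2,0)
Step 2: ant0:(2,3)->N->(1,3) | ant1:(1,3)->S->(2,3) | ant2:(0,1)->E->(0,2)
  grid max=2 at (1,3)
Step 3: ant0:(1,3)->S->(2,3) | ant1:(2,3)->N->(1,3) | ant2:(0,2)->E->(0,3)
  grid max=3 at (1,3)
Step 4: ant0:(2,3)->N->(1,3) | ant1:(1,3)->S->(2,3) | ant2:(0,3)->S->(1,3)
  grid max=6 at (1,3)
Step 5: ant0:(1,3)->S->(2,3) | ant1:(2,3)->N->(1,3) | ant2:(1,3)->S->(2,3)
  grid max=7 at (1,3)
Step 6: ant0:(2,3)->N->(1,3) | ant1:(1,3)->S->(2,3) | ant2:(2,3)->N->(1,3)
  grid max=10 at (1,3)
Final grid:
  0 0 0 0
  0 0 0 10
  0 0 0 8
  0 0 0 0
Max pheromone 10 at (1,3)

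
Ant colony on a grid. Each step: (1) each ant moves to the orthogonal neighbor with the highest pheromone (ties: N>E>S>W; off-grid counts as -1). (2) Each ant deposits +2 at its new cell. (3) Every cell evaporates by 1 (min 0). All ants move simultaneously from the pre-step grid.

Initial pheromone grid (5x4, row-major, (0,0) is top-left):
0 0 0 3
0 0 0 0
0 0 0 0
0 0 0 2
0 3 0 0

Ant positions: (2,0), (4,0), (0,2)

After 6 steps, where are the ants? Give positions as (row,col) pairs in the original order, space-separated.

Step 1: ant0:(2,0)->N->(1,0) | ant1:(4,0)->E->(4,1) | ant2:(0,2)->E->(0,3)
  grid max=4 at (0,3)
Step 2: ant0:(1,0)->N->(0,0) | ant1:(4,1)->N->(3,1) | ant2:(0,3)->S->(1,3)
  grid max=3 at (0,3)
Step 3: ant0:(0,0)->E->(0,1) | ant1:(3,1)->S->(4,1) | ant2:(1,3)->N->(0,3)
  grid max=4 at (0,3)
Step 4: ant0:(0,1)->E->(0,2) | ant1:(4,1)->N->(3,1) | ant2:(0,3)->S->(1,3)
  grid max=3 at (0,3)
Step 5: ant0:(0,2)->E->(0,3) | ant1:(3,1)->S->(4,1) | ant2:(1,3)->N->(0,3)
  grid max=6 at (0,3)
Step 6: ant0:(0,3)->S->(1,3) | ant1:(4,1)->N->(3,1) | ant2:(0,3)->S->(1,3)
  grid max=5 at (0,3)

(1,3) (3,1) (1,3)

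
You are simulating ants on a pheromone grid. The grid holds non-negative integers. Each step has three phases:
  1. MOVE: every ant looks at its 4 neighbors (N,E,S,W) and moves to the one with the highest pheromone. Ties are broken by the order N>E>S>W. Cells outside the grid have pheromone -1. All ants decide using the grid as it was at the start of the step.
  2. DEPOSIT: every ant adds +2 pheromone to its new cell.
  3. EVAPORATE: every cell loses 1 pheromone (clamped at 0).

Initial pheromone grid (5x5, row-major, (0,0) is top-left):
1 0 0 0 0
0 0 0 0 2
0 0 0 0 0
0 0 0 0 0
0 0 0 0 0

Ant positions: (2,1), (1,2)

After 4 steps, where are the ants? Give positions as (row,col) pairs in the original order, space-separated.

Step 1: ant0:(2,1)->N->(1,1) | ant1:(1,2)->N->(0,2)
  grid max=1 at (0,2)
Step 2: ant0:(1,1)->N->(0,1) | ant1:(0,2)->E->(0,3)
  grid max=1 at (0,1)
Step 3: ant0:(0,1)->E->(0,2) | ant1:(0,3)->E->(0,4)
  grid max=1 at (0,2)
Step 4: ant0:(0,2)->E->(0,3) | ant1:(0,4)->S->(1,4)
  grid max=1 at (0,3)

(0,3) (1,4)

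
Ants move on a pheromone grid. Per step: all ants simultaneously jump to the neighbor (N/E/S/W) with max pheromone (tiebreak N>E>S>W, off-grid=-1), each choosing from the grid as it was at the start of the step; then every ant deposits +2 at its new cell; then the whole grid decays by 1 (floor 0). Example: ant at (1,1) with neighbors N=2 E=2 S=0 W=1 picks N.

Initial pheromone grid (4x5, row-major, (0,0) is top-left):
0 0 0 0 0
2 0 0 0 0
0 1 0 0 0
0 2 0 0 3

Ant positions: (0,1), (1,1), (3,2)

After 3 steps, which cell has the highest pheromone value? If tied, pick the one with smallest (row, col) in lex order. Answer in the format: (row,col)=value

Step 1: ant0:(0,1)->E->(0,2) | ant1:(1,1)->W->(1,0) | ant2:(3,2)->W->(3,1)
  grid max=3 at (1,0)
Step 2: ant0:(0,2)->E->(0,3) | ant1:(1,0)->N->(0,0) | ant2:(3,1)->N->(2,1)
  grid max=2 at (1,0)
Step 3: ant0:(0,3)->E->(0,4) | ant1:(0,0)->S->(1,0) | ant2:(2,1)->S->(3,1)
  grid max=3 at (1,0)
Final grid:
  0 0 0 0 1
  3 0 0 0 0
  0 0 0 0 0
  0 3 0 0 0
Max pheromone 3 at (1,0)

Answer: (1,0)=3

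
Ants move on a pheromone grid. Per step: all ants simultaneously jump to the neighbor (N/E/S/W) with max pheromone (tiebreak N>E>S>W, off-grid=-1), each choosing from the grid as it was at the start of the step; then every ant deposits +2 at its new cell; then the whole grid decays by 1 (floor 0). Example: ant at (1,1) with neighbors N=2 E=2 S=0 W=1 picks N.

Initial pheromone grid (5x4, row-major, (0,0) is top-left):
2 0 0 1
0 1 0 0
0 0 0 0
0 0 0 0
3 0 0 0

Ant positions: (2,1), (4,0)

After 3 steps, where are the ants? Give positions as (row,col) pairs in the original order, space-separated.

Step 1: ant0:(2,1)->N->(1,1) | ant1:(4,0)->N->(3,0)
  grid max=2 at (1,1)
Step 2: ant0:(1,1)->N->(0,1) | ant1:(3,0)->S->(4,0)
  grid max=3 at (4,0)
Step 3: ant0:(0,1)->S->(1,1) | ant1:(4,0)->N->(3,0)
  grid max=2 at (1,1)

(1,1) (3,0)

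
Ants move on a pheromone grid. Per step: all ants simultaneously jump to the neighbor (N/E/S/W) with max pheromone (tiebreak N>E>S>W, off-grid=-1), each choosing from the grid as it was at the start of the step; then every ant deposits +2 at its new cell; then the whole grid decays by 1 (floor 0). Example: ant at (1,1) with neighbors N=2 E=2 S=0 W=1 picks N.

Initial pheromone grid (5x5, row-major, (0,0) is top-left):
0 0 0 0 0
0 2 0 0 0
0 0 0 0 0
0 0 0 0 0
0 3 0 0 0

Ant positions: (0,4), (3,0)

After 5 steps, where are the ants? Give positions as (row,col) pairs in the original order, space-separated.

Step 1: ant0:(0,4)->S->(1,4) | ant1:(3,0)->N->(2,0)
  grid max=2 at (4,1)
Step 2: ant0:(1,4)->N->(0,4) | ant1:(2,0)->N->(1,0)
  grid max=1 at (0,4)
Step 3: ant0:(0,4)->S->(1,4) | ant1:(1,0)->N->(0,0)
  grid max=1 at (0,0)
Step 4: ant0:(1,4)->N->(0,4) | ant1:(0,0)->E->(0,1)
  grid max=1 at (0,1)
Step 5: ant0:(0,4)->S->(1,4) | ant1:(0,1)->E->(0,2)
  grid max=1 at (0,2)

(1,4) (0,2)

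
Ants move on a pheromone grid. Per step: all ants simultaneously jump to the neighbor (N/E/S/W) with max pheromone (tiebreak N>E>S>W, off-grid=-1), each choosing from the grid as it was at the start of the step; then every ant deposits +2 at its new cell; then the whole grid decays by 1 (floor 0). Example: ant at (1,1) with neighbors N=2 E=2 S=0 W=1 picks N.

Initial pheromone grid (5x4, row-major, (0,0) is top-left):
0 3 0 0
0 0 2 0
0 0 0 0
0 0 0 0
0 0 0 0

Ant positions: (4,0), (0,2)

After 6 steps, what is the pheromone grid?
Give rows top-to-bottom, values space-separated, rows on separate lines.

After step 1: ants at (3,0),(0,1)
  0 4 0 0
  0 0 1 0
  0 0 0 0
  1 0 0 0
  0 0 0 0
After step 2: ants at (2,0),(0,2)
  0 3 1 0
  0 0 0 0
  1 0 0 0
  0 0 0 0
  0 0 0 0
After step 3: ants at (1,0),(0,1)
  0 4 0 0
  1 0 0 0
  0 0 0 0
  0 0 0 0
  0 0 0 0
After step 4: ants at (0,0),(0,2)
  1 3 1 0
  0 0 0 0
  0 0 0 0
  0 0 0 0
  0 0 0 0
After step 5: ants at (0,1),(0,1)
  0 6 0 0
  0 0 0 0
  0 0 0 0
  0 0 0 0
  0 0 0 0
After step 6: ants at (0,2),(0,2)
  0 5 3 0
  0 0 0 0
  0 0 0 0
  0 0 0 0
  0 0 0 0

0 5 3 0
0 0 0 0
0 0 0 0
0 0 0 0
0 0 0 0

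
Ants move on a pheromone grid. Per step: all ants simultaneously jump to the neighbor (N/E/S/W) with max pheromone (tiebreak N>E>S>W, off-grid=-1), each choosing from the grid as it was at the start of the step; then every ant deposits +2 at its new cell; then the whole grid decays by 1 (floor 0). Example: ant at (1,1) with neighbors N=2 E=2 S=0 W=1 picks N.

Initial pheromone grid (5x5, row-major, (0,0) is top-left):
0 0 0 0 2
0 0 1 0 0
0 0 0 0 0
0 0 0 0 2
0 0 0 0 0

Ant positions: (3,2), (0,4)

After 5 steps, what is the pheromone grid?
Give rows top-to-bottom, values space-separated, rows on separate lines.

After step 1: ants at (2,2),(1,4)
  0 0 0 0 1
  0 0 0 0 1
  0 0 1 0 0
  0 0 0 0 1
  0 0 0 0 0
After step 2: ants at (1,2),(0,4)
  0 0 0 0 2
  0 0 1 0 0
  0 0 0 0 0
  0 0 0 0 0
  0 0 0 0 0
After step 3: ants at (0,2),(1,4)
  0 0 1 0 1
  0 0 0 0 1
  0 0 0 0 0
  0 0 0 0 0
  0 0 0 0 0
After step 4: ants at (0,3),(0,4)
  0 0 0 1 2
  0 0 0 0 0
  0 0 0 0 0
  0 0 0 0 0
  0 0 0 0 0
After step 5: ants at (0,4),(0,3)
  0 0 0 2 3
  0 0 0 0 0
  0 0 0 0 0
  0 0 0 0 0
  0 0 0 0 0

0 0 0 2 3
0 0 0 0 0
0 0 0 0 0
0 0 0 0 0
0 0 0 0 0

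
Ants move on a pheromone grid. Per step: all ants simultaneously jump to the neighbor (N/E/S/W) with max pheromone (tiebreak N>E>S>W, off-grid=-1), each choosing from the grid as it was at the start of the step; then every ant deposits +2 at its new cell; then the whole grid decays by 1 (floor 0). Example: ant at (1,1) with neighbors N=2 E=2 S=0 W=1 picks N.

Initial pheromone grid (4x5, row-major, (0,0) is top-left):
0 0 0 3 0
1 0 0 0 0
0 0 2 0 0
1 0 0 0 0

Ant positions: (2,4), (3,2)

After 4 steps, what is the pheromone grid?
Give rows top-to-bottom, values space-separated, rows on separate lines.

After step 1: ants at (1,4),(2,2)
  0 0 0 2 0
  0 0 0 0 1
  0 0 3 0 0
  0 0 0 0 0
After step 2: ants at (0,4),(1,2)
  0 0 0 1 1
  0 0 1 0 0
  0 0 2 0 0
  0 0 0 0 0
After step 3: ants at (0,3),(2,2)
  0 0 0 2 0
  0 0 0 0 0
  0 0 3 0 0
  0 0 0 0 0
After step 4: ants at (0,4),(1,2)
  0 0 0 1 1
  0 0 1 0 0
  0 0 2 0 0
  0 0 0 0 0

0 0 0 1 1
0 0 1 0 0
0 0 2 0 0
0 0 0 0 0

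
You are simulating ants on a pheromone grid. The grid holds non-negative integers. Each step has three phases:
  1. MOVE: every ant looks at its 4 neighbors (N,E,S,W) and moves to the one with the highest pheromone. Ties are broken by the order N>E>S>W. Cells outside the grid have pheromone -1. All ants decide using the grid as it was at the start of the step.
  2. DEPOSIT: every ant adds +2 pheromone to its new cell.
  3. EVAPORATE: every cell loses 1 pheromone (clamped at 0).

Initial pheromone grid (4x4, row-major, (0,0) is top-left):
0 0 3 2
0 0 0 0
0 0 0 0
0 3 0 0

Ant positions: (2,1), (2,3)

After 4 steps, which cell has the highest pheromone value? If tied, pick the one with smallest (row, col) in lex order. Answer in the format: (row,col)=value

Step 1: ant0:(2,1)->S->(3,1) | ant1:(2,3)->N->(1,3)
  grid max=4 at (3,1)
Step 2: ant0:(3,1)->N->(2,1) | ant1:(1,3)->N->(0,3)
  grid max=3 at (3,1)
Step 3: ant0:(2,1)->S->(3,1) | ant1:(0,3)->W->(0,2)
  grid max=4 at (3,1)
Step 4: ant0:(3,1)->N->(2,1) | ant1:(0,2)->E->(0,3)
  grid max=3 at (3,1)
Final grid:
  0 0 1 2
  0 0 0 0
  0 1 0 0
  0 3 0 0
Max pheromone 3 at (3,1)

Answer: (3,1)=3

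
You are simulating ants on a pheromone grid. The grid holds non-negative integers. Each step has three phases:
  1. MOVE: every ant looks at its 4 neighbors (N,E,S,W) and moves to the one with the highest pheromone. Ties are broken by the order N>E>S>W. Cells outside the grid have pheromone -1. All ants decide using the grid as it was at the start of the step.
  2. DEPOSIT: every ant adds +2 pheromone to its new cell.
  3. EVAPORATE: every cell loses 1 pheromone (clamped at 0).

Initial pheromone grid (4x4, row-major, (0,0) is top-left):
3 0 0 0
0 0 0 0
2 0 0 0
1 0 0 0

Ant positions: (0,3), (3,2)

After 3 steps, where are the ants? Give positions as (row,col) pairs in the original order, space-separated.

Step 1: ant0:(0,3)->S->(1,3) | ant1:(3,2)->N->(2,2)
  grid max=2 at (0,0)
Step 2: ant0:(1,3)->N->(0,3) | ant1:(2,2)->N->(1,2)
  grid max=1 at (0,0)
Step 3: ant0:(0,3)->S->(1,3) | ant1:(1,2)->N->(0,2)
  grid max=1 at (0,2)

(1,3) (0,2)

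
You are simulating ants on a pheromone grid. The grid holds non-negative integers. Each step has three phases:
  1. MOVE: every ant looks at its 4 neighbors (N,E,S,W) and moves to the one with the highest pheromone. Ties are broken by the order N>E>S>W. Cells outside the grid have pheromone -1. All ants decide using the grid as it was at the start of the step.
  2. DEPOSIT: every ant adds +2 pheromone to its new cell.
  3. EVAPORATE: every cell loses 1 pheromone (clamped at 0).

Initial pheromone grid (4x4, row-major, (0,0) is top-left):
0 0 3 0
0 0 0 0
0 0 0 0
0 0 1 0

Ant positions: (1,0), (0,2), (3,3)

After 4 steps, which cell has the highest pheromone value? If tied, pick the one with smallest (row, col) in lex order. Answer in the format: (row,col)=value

Answer: (0,2)=5

Derivation:
Step 1: ant0:(1,0)->N->(0,0) | ant1:(0,2)->E->(0,3) | ant2:(3,3)->W->(3,2)
  grid max=2 at (0,2)
Step 2: ant0:(0,0)->E->(0,1) | ant1:(0,3)->W->(0,2) | ant2:(3,2)->N->(2,2)
  grid max=3 at (0,2)
Step 3: ant0:(0,1)->E->(0,2) | ant1:(0,2)->W->(0,1) | ant2:(2,2)->S->(3,2)
  grid max=4 at (0,2)
Step 4: ant0:(0,2)->W->(0,1) | ant1:(0,1)->E->(0,2) | ant2:(3,2)->N->(2,2)
  grid max=5 at (0,2)
Final grid:
  0 3 5 0
  0 0 0 0
  0 0 1 0
  0 0 1 0
Max pheromone 5 at (0,2)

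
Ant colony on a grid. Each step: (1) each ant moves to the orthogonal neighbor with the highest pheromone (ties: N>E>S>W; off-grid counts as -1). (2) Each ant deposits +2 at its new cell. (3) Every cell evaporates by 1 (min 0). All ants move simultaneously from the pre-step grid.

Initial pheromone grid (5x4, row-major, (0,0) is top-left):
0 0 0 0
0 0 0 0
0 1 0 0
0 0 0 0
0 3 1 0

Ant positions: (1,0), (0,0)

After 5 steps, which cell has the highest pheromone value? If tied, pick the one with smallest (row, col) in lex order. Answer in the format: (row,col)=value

Answer: (0,0)=5

Derivation:
Step 1: ant0:(1,0)->N->(0,0) | ant1:(0,0)->E->(0,1)
  grid max=2 at (4,1)
Step 2: ant0:(0,0)->E->(0,1) | ant1:(0,1)->W->(0,0)
  grid max=2 at (0,0)
Step 3: ant0:(0,1)->W->(0,0) | ant1:(0,0)->E->(0,1)
  grid max=3 at (0,0)
Step 4: ant0:(0,0)->E->(0,1) | ant1:(0,1)->W->(0,0)
  grid max=4 at (0,0)
Step 5: ant0:(0,1)->W->(0,0) | ant1:(0,0)->E->(0,1)
  grid max=5 at (0,0)
Final grid:
  5 5 0 0
  0 0 0 0
  0 0 0 0
  0 0 0 0
  0 0 0 0
Max pheromone 5 at (0,0)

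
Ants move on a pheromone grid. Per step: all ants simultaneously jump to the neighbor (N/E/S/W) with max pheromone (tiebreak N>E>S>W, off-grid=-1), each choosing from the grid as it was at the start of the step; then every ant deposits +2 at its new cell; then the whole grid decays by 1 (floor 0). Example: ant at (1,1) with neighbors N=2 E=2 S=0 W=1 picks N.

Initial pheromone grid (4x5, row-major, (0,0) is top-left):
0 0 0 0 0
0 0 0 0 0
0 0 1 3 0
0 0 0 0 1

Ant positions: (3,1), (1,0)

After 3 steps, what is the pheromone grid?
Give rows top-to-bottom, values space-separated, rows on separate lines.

After step 1: ants at (2,1),(0,0)
  1 0 0 0 0
  0 0 0 0 0
  0 1 0 2 0
  0 0 0 0 0
After step 2: ants at (1,1),(0,1)
  0 1 0 0 0
  0 1 0 0 0
  0 0 0 1 0
  0 0 0 0 0
After step 3: ants at (0,1),(1,1)
  0 2 0 0 0
  0 2 0 0 0
  0 0 0 0 0
  0 0 0 0 0

0 2 0 0 0
0 2 0 0 0
0 0 0 0 0
0 0 0 0 0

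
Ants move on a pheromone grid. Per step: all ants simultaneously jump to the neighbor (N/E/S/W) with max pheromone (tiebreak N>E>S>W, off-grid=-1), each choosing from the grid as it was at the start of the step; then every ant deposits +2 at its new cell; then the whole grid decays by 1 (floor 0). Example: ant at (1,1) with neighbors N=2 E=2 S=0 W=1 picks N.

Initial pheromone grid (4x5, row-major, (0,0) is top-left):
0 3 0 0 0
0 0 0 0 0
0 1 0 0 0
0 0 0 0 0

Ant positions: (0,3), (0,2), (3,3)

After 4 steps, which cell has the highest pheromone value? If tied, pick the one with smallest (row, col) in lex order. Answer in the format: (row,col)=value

Answer: (0,1)=3

Derivation:
Step 1: ant0:(0,3)->E->(0,4) | ant1:(0,2)->W->(0,1) | ant2:(3,3)->N->(2,3)
  grid max=4 at (0,1)
Step 2: ant0:(0,4)->S->(1,4) | ant1:(0,1)->E->(0,2) | ant2:(2,3)->N->(1,3)
  grid max=3 at (0,1)
Step 3: ant0:(1,4)->W->(1,3) | ant1:(0,2)->W->(0,1) | ant2:(1,3)->E->(1,4)
  grid max=4 at (0,1)
Step 4: ant0:(1,3)->E->(1,4) | ant1:(0,1)->E->(0,2) | ant2:(1,4)->W->(1,3)
  grid max=3 at (0,1)
Final grid:
  0 3 1 0 0
  0 0 0 3 3
  0 0 0 0 0
  0 0 0 0 0
Max pheromone 3 at (0,1)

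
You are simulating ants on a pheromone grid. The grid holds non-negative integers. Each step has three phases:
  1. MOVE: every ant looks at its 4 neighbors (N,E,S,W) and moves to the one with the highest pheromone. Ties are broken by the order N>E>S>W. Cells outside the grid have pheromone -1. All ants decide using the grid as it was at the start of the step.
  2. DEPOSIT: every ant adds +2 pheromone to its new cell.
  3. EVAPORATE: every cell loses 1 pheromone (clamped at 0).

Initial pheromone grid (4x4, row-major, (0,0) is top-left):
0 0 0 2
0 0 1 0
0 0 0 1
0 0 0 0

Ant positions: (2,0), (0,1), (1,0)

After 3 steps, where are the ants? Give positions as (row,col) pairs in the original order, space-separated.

Step 1: ant0:(2,0)->N->(1,0) | ant1:(0,1)->E->(0,2) | ant2:(1,0)->N->(0,0)
  grid max=1 at (0,0)
Step 2: ant0:(1,0)->N->(0,0) | ant1:(0,2)->E->(0,3) | ant2:(0,0)->S->(1,0)
  grid max=2 at (0,0)
Step 3: ant0:(0,0)->S->(1,0) | ant1:(0,3)->S->(1,3) | ant2:(1,0)->N->(0,0)
  grid max=3 at (0,0)

(1,0) (1,3) (0,0)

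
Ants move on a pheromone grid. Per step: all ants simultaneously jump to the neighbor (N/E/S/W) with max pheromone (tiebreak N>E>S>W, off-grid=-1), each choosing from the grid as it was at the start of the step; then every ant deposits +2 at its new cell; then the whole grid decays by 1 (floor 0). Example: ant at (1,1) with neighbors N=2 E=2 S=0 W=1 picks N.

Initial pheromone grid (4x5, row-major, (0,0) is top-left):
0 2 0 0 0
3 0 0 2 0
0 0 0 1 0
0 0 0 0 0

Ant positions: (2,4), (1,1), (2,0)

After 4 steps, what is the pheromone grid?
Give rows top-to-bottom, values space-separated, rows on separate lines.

After step 1: ants at (2,3),(1,0),(1,0)
  0 1 0 0 0
  6 0 0 1 0
  0 0 0 2 0
  0 0 0 0 0
After step 2: ants at (1,3),(0,0),(0,0)
  3 0 0 0 0
  5 0 0 2 0
  0 0 0 1 0
  0 0 0 0 0
After step 3: ants at (2,3),(1,0),(1,0)
  2 0 0 0 0
  8 0 0 1 0
  0 0 0 2 0
  0 0 0 0 0
After step 4: ants at (1,3),(0,0),(0,0)
  5 0 0 0 0
  7 0 0 2 0
  0 0 0 1 0
  0 0 0 0 0

5 0 0 0 0
7 0 0 2 0
0 0 0 1 0
0 0 0 0 0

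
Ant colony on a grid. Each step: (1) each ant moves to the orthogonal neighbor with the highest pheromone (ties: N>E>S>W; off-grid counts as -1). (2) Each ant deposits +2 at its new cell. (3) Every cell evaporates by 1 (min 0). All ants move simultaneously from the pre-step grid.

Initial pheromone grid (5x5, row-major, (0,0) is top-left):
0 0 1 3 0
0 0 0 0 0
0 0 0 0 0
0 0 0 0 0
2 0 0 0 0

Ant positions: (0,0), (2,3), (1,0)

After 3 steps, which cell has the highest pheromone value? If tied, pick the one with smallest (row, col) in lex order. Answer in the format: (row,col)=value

Answer: (0,0)=3

Derivation:
Step 1: ant0:(0,0)->E->(0,1) | ant1:(2,3)->N->(1,3) | ant2:(1,0)->N->(0,0)
  grid max=2 at (0,3)
Step 2: ant0:(0,1)->W->(0,0) | ant1:(1,3)->N->(0,3) | ant2:(0,0)->E->(0,1)
  grid max=3 at (0,3)
Step 3: ant0:(0,0)->E->(0,1) | ant1:(0,3)->E->(0,4) | ant2:(0,1)->W->(0,0)
  grid max=3 at (0,0)
Final grid:
  3 3 0 2 1
  0 0 0 0 0
  0 0 0 0 0
  0 0 0 0 0
  0 0 0 0 0
Max pheromone 3 at (0,0)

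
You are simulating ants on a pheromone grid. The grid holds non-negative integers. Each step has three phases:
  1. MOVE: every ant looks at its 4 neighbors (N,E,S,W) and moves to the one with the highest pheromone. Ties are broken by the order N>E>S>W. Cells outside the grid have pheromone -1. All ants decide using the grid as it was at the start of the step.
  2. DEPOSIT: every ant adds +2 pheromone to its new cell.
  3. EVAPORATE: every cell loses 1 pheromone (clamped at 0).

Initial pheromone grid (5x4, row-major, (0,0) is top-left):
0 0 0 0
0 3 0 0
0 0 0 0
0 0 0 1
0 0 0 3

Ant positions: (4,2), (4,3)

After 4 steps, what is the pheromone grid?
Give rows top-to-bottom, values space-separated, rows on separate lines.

After step 1: ants at (4,3),(3,3)
  0 0 0 0
  0 2 0 0
  0 0 0 0
  0 0 0 2
  0 0 0 4
After step 2: ants at (3,3),(4,3)
  0 0 0 0
  0 1 0 0
  0 0 0 0
  0 0 0 3
  0 0 0 5
After step 3: ants at (4,3),(3,3)
  0 0 0 0
  0 0 0 0
  0 0 0 0
  0 0 0 4
  0 0 0 6
After step 4: ants at (3,3),(4,3)
  0 0 0 0
  0 0 0 0
  0 0 0 0
  0 0 0 5
  0 0 0 7

0 0 0 0
0 0 0 0
0 0 0 0
0 0 0 5
0 0 0 7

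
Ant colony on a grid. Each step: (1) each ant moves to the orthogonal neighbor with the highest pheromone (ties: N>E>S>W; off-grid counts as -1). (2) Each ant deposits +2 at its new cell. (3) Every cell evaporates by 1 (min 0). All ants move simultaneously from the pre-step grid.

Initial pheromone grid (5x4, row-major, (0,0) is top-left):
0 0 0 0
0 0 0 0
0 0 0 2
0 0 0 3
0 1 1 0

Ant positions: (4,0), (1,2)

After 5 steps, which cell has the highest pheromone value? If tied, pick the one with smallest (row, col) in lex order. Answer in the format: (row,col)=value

Answer: (4,1)=2

Derivation:
Step 1: ant0:(4,0)->E->(4,1) | ant1:(1,2)->N->(0,2)
  grid max=2 at (3,3)
Step 2: ant0:(4,1)->N->(3,1) | ant1:(0,2)->E->(0,3)
  grid max=1 at (0,3)
Step 3: ant0:(3,1)->S->(4,1) | ant1:(0,3)->S->(1,3)
  grid max=2 at (4,1)
Step 4: ant0:(4,1)->N->(3,1) | ant1:(1,3)->N->(0,3)
  grid max=1 at (0,3)
Step 5: ant0:(3,1)->S->(4,1) | ant1:(0,3)->S->(1,3)
  grid max=2 at (4,1)
Final grid:
  0 0 0 0
  0 0 0 1
  0 0 0 0
  0 0 0 0
  0 2 0 0
Max pheromone 2 at (4,1)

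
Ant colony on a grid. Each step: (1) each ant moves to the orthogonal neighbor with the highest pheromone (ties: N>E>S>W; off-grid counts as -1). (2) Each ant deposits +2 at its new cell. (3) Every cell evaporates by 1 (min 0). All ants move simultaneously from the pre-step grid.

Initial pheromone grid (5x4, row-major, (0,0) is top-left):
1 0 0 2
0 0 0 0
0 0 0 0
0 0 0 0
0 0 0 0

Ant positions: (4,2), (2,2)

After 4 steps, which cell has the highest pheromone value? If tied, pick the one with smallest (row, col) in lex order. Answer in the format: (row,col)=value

Answer: (0,2)=1

Derivation:
Step 1: ant0:(4,2)->N->(3,2) | ant1:(2,2)->N->(1,2)
  grid max=1 at (0,3)
Step 2: ant0:(3,2)->N->(2,2) | ant1:(1,2)->N->(0,2)
  grid max=1 at (0,2)
Step 3: ant0:(2,2)->N->(1,2) | ant1:(0,2)->E->(0,3)
  grid max=1 at (0,3)
Step 4: ant0:(1,2)->N->(0,2) | ant1:(0,3)->S->(1,3)
  grid max=1 at (0,2)
Final grid:
  0 0 1 0
  0 0 0 1
  0 0 0 0
  0 0 0 0
  0 0 0 0
Max pheromone 1 at (0,2)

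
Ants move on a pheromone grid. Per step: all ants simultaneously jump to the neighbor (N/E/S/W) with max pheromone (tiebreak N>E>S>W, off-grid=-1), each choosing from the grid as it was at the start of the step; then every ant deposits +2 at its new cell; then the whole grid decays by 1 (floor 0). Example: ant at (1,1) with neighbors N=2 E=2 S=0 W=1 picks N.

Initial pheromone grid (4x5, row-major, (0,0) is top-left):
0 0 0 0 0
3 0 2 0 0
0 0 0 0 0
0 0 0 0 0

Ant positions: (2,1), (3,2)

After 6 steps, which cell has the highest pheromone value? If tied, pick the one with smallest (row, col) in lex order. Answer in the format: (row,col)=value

Answer: (1,0)=3

Derivation:
Step 1: ant0:(2,1)->N->(1,1) | ant1:(3,2)->N->(2,2)
  grid max=2 at (1,0)
Step 2: ant0:(1,1)->W->(1,0) | ant1:(2,2)->N->(1,2)
  grid max=3 at (1,0)
Step 3: ant0:(1,0)->N->(0,0) | ant1:(1,2)->N->(0,2)
  grid max=2 at (1,0)
Step 4: ant0:(0,0)->S->(1,0) | ant1:(0,2)->S->(1,2)
  grid max=3 at (1,0)
Step 5: ant0:(1,0)->N->(0,0) | ant1:(1,2)->N->(0,2)
  grid max=2 at (1,0)
Step 6: ant0:(0,0)->S->(1,0) | ant1:(0,2)->S->(1,2)
  grid max=3 at (1,0)
Final grid:
  0 0 0 0 0
  3 0 2 0 0
  0 0 0 0 0
  0 0 0 0 0
Max pheromone 3 at (1,0)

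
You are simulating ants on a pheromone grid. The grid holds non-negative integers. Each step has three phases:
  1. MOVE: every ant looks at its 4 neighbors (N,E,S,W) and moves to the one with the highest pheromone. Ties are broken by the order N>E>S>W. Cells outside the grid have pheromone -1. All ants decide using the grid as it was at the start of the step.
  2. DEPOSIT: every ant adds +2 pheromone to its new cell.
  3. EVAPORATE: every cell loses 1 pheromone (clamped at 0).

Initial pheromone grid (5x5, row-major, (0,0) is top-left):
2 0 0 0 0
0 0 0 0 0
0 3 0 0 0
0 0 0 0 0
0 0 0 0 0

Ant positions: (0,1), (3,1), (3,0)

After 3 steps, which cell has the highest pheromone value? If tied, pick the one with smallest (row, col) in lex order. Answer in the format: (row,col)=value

Step 1: ant0:(0,1)->W->(0,0) | ant1:(3,1)->N->(2,1) | ant2:(3,0)->N->(2,0)
  grid max=4 at (2,1)
Step 2: ant0:(0,0)->E->(0,1) | ant1:(2,1)->W->(2,0) | ant2:(2,0)->E->(2,1)
  grid max=5 at (2,1)
Step 3: ant0:(0,1)->W->(0,0) | ant1:(2,0)->E->(2,1) | ant2:(2,1)->W->(2,0)
  grid max=6 at (2,1)
Final grid:
  3 0 0 0 0
  0 0 0 0 0
  3 6 0 0 0
  0 0 0 0 0
  0 0 0 0 0
Max pheromone 6 at (2,1)

Answer: (2,1)=6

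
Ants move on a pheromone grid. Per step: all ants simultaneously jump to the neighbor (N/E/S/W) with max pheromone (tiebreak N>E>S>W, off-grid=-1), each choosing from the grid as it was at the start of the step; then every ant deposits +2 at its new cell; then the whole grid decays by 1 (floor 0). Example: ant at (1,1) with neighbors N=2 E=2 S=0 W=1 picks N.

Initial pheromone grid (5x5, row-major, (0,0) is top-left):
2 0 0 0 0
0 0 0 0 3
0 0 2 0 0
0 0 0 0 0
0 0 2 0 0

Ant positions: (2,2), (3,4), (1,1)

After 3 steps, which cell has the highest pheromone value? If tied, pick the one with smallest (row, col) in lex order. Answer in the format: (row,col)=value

Answer: (1,4)=2

Derivation:
Step 1: ant0:(2,2)->N->(1,2) | ant1:(3,4)->N->(2,4) | ant2:(1,1)->N->(0,1)
  grid max=2 at (1,4)
Step 2: ant0:(1,2)->S->(2,2) | ant1:(2,4)->N->(1,4) | ant2:(0,1)->W->(0,0)
  grid max=3 at (1,4)
Step 3: ant0:(2,2)->N->(1,2) | ant1:(1,4)->N->(0,4) | ant2:(0,0)->E->(0,1)
  grid max=2 at (1,4)
Final grid:
  1 1 0 0 1
  0 0 1 0 2
  0 0 1 0 0
  0 0 0 0 0
  0 0 0 0 0
Max pheromone 2 at (1,4)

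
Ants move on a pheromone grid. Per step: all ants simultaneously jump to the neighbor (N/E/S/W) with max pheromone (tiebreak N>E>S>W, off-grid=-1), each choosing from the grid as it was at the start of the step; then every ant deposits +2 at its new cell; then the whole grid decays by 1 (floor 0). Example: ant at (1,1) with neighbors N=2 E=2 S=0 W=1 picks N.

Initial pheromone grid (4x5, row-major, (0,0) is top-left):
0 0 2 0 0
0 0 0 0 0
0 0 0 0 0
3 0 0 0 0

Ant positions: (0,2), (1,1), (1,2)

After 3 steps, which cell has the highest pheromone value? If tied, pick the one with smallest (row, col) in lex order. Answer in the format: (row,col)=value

Step 1: ant0:(0,2)->E->(0,3) | ant1:(1,1)->N->(0,1) | ant2:(1,2)->N->(0,2)
  grid max=3 at (0,2)
Step 2: ant0:(0,3)->W->(0,2) | ant1:(0,1)->E->(0,2) | ant2:(0,2)->E->(0,3)
  grid max=6 at (0,2)
Step 3: ant0:(0,2)->E->(0,3) | ant1:(0,2)->E->(0,3) | ant2:(0,3)->W->(0,2)
  grid max=7 at (0,2)
Final grid:
  0 0 7 5 0
  0 0 0 0 0
  0 0 0 0 0
  0 0 0 0 0
Max pheromone 7 at (0,2)

Answer: (0,2)=7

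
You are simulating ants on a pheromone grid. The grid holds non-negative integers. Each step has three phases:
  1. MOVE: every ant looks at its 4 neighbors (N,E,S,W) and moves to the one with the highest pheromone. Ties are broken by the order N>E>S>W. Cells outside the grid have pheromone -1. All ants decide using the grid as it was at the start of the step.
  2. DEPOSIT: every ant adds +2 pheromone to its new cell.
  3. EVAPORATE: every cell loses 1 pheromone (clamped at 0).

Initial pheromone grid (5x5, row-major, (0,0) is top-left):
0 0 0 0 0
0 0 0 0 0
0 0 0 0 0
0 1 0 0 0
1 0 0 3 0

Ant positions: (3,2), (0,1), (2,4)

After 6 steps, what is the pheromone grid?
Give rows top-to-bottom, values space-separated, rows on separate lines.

After step 1: ants at (3,1),(0,2),(1,4)
  0 0 1 0 0
  0 0 0 0 1
  0 0 0 0 0
  0 2 0 0 0
  0 0 0 2 0
After step 2: ants at (2,1),(0,3),(0,4)
  0 0 0 1 1
  0 0 0 0 0
  0 1 0 0 0
  0 1 0 0 0
  0 0 0 1 0
After step 3: ants at (3,1),(0,4),(0,3)
  0 0 0 2 2
  0 0 0 0 0
  0 0 0 0 0
  0 2 0 0 0
  0 0 0 0 0
After step 4: ants at (2,1),(0,3),(0,4)
  0 0 0 3 3
  0 0 0 0 0
  0 1 0 0 0
  0 1 0 0 0
  0 0 0 0 0
After step 5: ants at (3,1),(0,4),(0,3)
  0 0 0 4 4
  0 0 0 0 0
  0 0 0 0 0
  0 2 0 0 0
  0 0 0 0 0
After step 6: ants at (2,1),(0,3),(0,4)
  0 0 0 5 5
  0 0 0 0 0
  0 1 0 0 0
  0 1 0 0 0
  0 0 0 0 0

0 0 0 5 5
0 0 0 0 0
0 1 0 0 0
0 1 0 0 0
0 0 0 0 0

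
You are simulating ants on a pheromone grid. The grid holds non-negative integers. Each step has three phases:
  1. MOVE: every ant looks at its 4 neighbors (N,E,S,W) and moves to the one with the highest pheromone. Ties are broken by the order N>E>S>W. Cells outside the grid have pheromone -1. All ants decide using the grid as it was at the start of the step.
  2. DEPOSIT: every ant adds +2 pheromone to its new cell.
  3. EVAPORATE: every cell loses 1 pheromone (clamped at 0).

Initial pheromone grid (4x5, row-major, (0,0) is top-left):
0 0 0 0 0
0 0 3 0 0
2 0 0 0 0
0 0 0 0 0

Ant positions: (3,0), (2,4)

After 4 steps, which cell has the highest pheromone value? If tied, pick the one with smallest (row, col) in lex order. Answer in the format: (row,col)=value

Step 1: ant0:(3,0)->N->(2,0) | ant1:(2,4)->N->(1,4)
  grid max=3 at (2,0)
Step 2: ant0:(2,0)->N->(1,0) | ant1:(1,4)->N->(0,4)
  grid max=2 at (2,0)
Step 3: ant0:(1,0)->S->(2,0) | ant1:(0,4)->S->(1,4)
  grid max=3 at (2,0)
Step 4: ant0:(2,0)->N->(1,0) | ant1:(1,4)->N->(0,4)
  grid max=2 at (2,0)
Final grid:
  0 0 0 0 1
  1 0 0 0 0
  2 0 0 0 0
  0 0 0 0 0
Max pheromone 2 at (2,0)

Answer: (2,0)=2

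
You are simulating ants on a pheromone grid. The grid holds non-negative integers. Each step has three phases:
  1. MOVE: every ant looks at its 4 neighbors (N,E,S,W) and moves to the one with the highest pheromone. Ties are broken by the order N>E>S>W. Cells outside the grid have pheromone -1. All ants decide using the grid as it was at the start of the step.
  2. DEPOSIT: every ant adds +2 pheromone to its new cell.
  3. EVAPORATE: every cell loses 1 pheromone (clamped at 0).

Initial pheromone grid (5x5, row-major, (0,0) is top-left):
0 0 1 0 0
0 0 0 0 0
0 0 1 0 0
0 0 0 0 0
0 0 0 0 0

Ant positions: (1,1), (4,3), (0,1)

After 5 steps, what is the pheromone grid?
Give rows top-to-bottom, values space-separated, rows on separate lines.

After step 1: ants at (0,1),(3,3),(0,2)
  0 1 2 0 0
  0 0 0 0 0
  0 0 0 0 0
  0 0 0 1 0
  0 0 0 0 0
After step 2: ants at (0,2),(2,3),(0,1)
  0 2 3 0 0
  0 0 0 0 0
  0 0 0 1 0
  0 0 0 0 0
  0 0 0 0 0
After step 3: ants at (0,1),(1,3),(0,2)
  0 3 4 0 0
  0 0 0 1 0
  0 0 0 0 0
  0 0 0 0 0
  0 0 0 0 0
After step 4: ants at (0,2),(0,3),(0,1)
  0 4 5 1 0
  0 0 0 0 0
  0 0 0 0 0
  0 0 0 0 0
  0 0 0 0 0
After step 5: ants at (0,1),(0,2),(0,2)
  0 5 8 0 0
  0 0 0 0 0
  0 0 0 0 0
  0 0 0 0 0
  0 0 0 0 0

0 5 8 0 0
0 0 0 0 0
0 0 0 0 0
0 0 0 0 0
0 0 0 0 0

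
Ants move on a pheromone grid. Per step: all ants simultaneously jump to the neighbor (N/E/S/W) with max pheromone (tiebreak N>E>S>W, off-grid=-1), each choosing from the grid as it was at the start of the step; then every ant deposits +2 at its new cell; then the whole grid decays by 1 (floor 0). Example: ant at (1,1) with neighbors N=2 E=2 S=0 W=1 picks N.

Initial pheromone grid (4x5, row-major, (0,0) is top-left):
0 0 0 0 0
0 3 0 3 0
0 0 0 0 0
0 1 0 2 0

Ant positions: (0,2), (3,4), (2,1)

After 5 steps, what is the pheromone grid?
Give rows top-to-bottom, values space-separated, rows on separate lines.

After step 1: ants at (0,3),(3,3),(1,1)
  0 0 0 1 0
  0 4 0 2 0
  0 0 0 0 0
  0 0 0 3 0
After step 2: ants at (1,3),(2,3),(0,1)
  0 1 0 0 0
  0 3 0 3 0
  0 0 0 1 0
  0 0 0 2 0
After step 3: ants at (2,3),(1,3),(1,1)
  0 0 0 0 0
  0 4 0 4 0
  0 0 0 2 0
  0 0 0 1 0
After step 4: ants at (1,3),(2,3),(0,1)
  0 1 0 0 0
  0 3 0 5 0
  0 0 0 3 0
  0 0 0 0 0
After step 5: ants at (2,3),(1,3),(1,1)
  0 0 0 0 0
  0 4 0 6 0
  0 0 0 4 0
  0 0 0 0 0

0 0 0 0 0
0 4 0 6 0
0 0 0 4 0
0 0 0 0 0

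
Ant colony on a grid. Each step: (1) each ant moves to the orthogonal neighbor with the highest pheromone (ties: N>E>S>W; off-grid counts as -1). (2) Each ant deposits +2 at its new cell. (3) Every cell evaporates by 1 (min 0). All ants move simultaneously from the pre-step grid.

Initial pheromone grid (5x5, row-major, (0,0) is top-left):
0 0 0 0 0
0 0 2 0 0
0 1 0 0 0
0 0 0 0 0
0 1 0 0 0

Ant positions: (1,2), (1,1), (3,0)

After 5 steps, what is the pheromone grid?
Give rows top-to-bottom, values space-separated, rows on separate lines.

After step 1: ants at (0,2),(1,2),(2,0)
  0 0 1 0 0
  0 0 3 0 0
  1 0 0 0 0
  0 0 0 0 0
  0 0 0 0 0
After step 2: ants at (1,2),(0,2),(1,0)
  0 0 2 0 0
  1 0 4 0 0
  0 0 0 0 0
  0 0 0 0 0
  0 0 0 0 0
After step 3: ants at (0,2),(1,2),(0,0)
  1 0 3 0 0
  0 0 5 0 0
  0 0 0 0 0
  0 0 0 0 0
  0 0 0 0 0
After step 4: ants at (1,2),(0,2),(0,1)
  0 1 4 0 0
  0 0 6 0 0
  0 0 0 0 0
  0 0 0 0 0
  0 0 0 0 0
After step 5: ants at (0,2),(1,2),(0,2)
  0 0 7 0 0
  0 0 7 0 0
  0 0 0 0 0
  0 0 0 0 0
  0 0 0 0 0

0 0 7 0 0
0 0 7 0 0
0 0 0 0 0
0 0 0 0 0
0 0 0 0 0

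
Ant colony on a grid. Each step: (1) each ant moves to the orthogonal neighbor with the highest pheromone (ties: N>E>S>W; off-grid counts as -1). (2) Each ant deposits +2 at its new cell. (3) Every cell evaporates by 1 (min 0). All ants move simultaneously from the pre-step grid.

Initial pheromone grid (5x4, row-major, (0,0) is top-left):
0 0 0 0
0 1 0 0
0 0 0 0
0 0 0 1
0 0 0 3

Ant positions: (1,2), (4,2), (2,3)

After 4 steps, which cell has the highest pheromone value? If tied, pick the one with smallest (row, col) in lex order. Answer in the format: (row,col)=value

Answer: (4,3)=7

Derivation:
Step 1: ant0:(1,2)->W->(1,1) | ant1:(4,2)->E->(4,3) | ant2:(2,3)->S->(3,3)
  grid max=4 at (4,3)
Step 2: ant0:(1,1)->N->(0,1) | ant1:(4,3)->N->(3,3) | ant2:(3,3)->S->(4,3)
  grid max=5 at (4,3)
Step 3: ant0:(0,1)->S->(1,1) | ant1:(3,3)->S->(4,3) | ant2:(4,3)->N->(3,3)
  grid max=6 at (4,3)
Step 4: ant0:(1,1)->N->(0,1) | ant1:(4,3)->N->(3,3) | ant2:(3,3)->S->(4,3)
  grid max=7 at (4,3)
Final grid:
  0 1 0 0
  0 1 0 0
  0 0 0 0
  0 0 0 5
  0 0 0 7
Max pheromone 7 at (4,3)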